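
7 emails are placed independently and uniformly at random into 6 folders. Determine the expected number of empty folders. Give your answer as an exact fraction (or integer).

78125/46656

Let Xⱼ=1 if folder j is empty. P(Xⱼ=1) = ((6-1)/6)^7 = 78125/279936.
By linearity, E[#empty] = 6·78125/279936 = 78125/46656.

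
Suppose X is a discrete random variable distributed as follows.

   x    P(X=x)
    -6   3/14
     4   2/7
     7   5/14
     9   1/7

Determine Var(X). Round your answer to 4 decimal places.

E[X] = (3/14)·(-6) + (2/7)·4 + (5/14)·7 + (1/7)·9 = 51/14
E[X²] = (3/14)·36 + (2/7)·16 + (5/14)·49 + (1/7)·81 = 579/14
Var(X) = 579/14 − (51/14)² = 5505/196 ≈ 28.0867

28.0867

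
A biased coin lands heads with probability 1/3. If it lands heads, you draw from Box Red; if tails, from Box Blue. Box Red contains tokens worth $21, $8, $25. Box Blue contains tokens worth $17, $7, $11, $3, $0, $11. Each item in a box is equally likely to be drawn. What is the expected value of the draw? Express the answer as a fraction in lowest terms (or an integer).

E[X | Box Red] = (21 + 8 + 25)/3 = 18
E[X | Box Blue] = (17 + 7 + 11 + 3 + 0 + 11)/6 = 49/6
E[X] = (1/3)·18 + (2/3)·49/6 = 103/9

103/9 dollars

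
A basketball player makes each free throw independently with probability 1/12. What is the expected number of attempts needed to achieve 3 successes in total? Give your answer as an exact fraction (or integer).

36

By linearity (sum of 3 independent geometric waits), E[trials] = 3/p = 3/(1/12) = 36.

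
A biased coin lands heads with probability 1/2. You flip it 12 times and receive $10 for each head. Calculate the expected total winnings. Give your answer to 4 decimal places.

$60.0000

E[#heads] = 12·1/2 = 6 (linearity over flips).
E[winnings] = 10·6 = 60.
≈ 60.0000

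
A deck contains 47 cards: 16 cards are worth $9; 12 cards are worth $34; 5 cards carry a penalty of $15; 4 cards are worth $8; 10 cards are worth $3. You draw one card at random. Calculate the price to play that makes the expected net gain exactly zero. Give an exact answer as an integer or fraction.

E[payout] = (16/47)·9 + (12/47)·34 + (5/47)·(-15) + (4/47)·8 + (10/47)·3 = 539/47
Fair fee = E[payout] = 539/47

539/47 dollars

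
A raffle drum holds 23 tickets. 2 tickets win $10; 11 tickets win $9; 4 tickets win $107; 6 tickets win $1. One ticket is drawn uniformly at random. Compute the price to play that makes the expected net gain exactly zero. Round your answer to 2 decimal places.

$24.04

E[payout] = (2/23)·10 + (11/23)·9 + (4/23)·107 + (6/23)·1 = 553/23
Fair fee = E[payout] = 553/23 ≈ $24.04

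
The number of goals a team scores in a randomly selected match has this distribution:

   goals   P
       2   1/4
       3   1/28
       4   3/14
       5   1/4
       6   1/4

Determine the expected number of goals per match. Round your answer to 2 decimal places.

E[X] = (1/4)·2 + (1/28)·3 + (3/14)·4 + (1/4)·5 + (1/4)·6
     = 59/14 ≈ 4.21

4.21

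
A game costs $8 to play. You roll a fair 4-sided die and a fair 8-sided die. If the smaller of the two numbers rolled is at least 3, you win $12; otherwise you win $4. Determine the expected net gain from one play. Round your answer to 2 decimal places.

E[payout] = (5/8)·4 + (3/8)·12 = 7
Expected profit = 7 − 8 = -1 ≈ -$1.00

-$1.00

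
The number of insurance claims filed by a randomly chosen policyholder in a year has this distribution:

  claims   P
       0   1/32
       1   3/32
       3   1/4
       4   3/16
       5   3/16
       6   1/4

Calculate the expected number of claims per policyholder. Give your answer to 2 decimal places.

4.03

E[X] = (1/32)·0 + (3/32)·1 + (1/4)·3 + (3/16)·4 + (3/16)·5 + (1/4)·6
     = 129/32 ≈ 4.03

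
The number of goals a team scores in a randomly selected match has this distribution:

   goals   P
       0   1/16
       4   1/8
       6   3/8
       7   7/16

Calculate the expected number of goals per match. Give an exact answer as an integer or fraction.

E[X] = (1/16)·0 + (1/8)·4 + (3/8)·6 + (7/16)·7
     = 93/16

93/16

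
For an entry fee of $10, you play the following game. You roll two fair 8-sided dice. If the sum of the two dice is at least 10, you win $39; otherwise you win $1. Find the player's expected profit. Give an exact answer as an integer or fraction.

E[payout] = (9/16)·1 + (7/16)·39 = 141/8
Expected profit = 141/8 − 10 = 61/8

61/8 dollars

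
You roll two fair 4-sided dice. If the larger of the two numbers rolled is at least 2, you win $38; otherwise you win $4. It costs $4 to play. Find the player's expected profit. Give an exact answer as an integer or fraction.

E[payout] = (1/16)·4 + (15/16)·38 = 287/8
Expected profit = 287/8 − 4 = 255/8

255/8 dollars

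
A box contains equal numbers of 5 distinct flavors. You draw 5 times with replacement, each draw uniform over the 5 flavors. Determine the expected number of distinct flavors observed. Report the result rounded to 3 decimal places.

Let Xⱼ=1 if type j appears at least once. P(Xⱼ=1) = 1 − ((5−1)/5)^5 = 2101/3125.
E[#distinct] = 5·2101/3125 = 2101/625.
≈ 3.362

3.362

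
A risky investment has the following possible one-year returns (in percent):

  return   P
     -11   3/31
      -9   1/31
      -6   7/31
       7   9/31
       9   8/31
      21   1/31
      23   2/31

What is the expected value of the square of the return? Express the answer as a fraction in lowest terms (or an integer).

E[X²] = (3/31)·121 + (1/31)·81 + (7/31)·36 + (9/31)·49 + (8/31)·81 + (1/31)·441 + (2/31)·529
     = 3284/31

3284/31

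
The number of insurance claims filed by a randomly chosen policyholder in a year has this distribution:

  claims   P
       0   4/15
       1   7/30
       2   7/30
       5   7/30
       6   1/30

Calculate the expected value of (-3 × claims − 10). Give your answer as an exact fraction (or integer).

E[-3x-10] = (4/15)·(-10) + (7/30)·(-13) + (7/30)·(-16) + (7/30)·(-25) + (1/30)·(-28)
     = -81/5

-81/5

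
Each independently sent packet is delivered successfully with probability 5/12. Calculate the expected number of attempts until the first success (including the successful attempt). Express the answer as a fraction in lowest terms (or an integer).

12/5

For a geometric distribution, E[trials] = 1/p = 1/(5/12) = 12/5.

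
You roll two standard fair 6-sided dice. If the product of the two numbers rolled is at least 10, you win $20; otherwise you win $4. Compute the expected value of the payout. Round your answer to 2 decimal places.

E[payout] = (17/36)·4 + (19/36)·20 = 112/9
≈ $12.44

$12.44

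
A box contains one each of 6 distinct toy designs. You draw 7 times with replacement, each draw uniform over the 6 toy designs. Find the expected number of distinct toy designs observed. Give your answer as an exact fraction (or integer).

Let Xⱼ=1 if type j appears at least once. P(Xⱼ=1) = 1 − ((6−1)/6)^7 = 201811/279936.
E[#distinct] = 6·201811/279936 = 201811/46656.

201811/46656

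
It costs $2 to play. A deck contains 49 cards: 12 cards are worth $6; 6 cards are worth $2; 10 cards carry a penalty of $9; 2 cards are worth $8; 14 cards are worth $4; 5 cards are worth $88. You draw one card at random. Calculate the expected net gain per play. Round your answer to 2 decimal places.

$8.33

E[payout] = (12/49)·6 + (6/49)·2 + (10/49)·(-9) + (2/49)·8 + (14/49)·4 + (5/49)·88 = 506/49
Expected profit = 506/49 − 2 = 408/49 ≈ $8.33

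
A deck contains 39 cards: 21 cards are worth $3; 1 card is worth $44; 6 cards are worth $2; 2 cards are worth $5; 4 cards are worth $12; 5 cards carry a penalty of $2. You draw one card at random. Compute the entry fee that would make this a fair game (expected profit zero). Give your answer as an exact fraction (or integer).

167/39 dollars

E[payout] = (21/39)·3 + (1/39)·44 + (6/39)·2 + (2/39)·5 + (4/39)·12 + (5/39)·(-2) = 167/39
Fair fee = E[payout] = 167/39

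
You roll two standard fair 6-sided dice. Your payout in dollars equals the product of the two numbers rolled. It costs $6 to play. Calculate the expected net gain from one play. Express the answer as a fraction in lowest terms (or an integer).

Distribution of the product of the two numbers rolled: 1 w.p. 1/36, 2 w.p. 1/18, 3 w.p. 1/18, 4 w.p. 1/12, 5 w.p. 1/18, 6 w.p. 1/9, …
E[payout] = (1/36)·1 + (1/18)·2 + (1/18)·3 + (1/12)·4 + (1/18)·5 + (1/9)·6 + (1/18)·8 + (1/36)·9 + (1/18)·10 + (1/9)·12 + (1/18)·15 + (1/36)·16 + (1/18)·18 + (1/18)·20 + (1/18)·24 + (1/36)·25 + (1/18)·30 + (1/36)·36 = 49/4
Expected profit = 49/4 − 6 = 25/4

25/4 dollars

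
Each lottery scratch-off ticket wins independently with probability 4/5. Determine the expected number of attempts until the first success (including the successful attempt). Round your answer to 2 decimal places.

1.25

For a geometric distribution, E[trials] = 1/p = 1/(4/5) = 5/4.
≈ 1.25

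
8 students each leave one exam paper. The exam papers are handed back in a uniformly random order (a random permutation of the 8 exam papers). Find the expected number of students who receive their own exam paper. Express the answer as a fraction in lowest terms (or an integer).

1

Let Xᵢ = 1 if person i gets their own exam paper. For each i, P(Xᵢ=1) = 1/8.
By linearity of expectation, E[X₁+…+X_8] = 8·(1/8) = 1.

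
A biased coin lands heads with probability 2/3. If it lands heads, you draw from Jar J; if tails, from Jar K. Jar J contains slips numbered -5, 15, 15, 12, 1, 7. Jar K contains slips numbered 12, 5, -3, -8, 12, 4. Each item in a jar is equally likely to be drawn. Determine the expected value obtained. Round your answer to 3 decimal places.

6.222

E[X | Jar J] = (-5 + 15 + 15 + 12 + 1 + 7)/6 = 15/2
E[X | Jar K] = (12 + 5 − 3 − 8 + 12 + 4)/6 = 11/3
E[X] = (2/3)·15/2 + (1/3)·11/3 = 56/9 ≈ 6.222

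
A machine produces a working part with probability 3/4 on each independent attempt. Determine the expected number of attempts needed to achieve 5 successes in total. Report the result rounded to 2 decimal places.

6.67

By linearity (sum of 5 independent geometric waits), E[trials] = 5/p = 5/(3/4) = 20/3.
≈ 6.67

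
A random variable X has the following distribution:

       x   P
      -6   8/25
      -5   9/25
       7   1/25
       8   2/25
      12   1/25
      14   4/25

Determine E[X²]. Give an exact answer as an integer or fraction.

E[X²] = (8/25)·36 + (9/25)·25 + (1/25)·49 + (2/25)·64 + (1/25)·144 + (4/25)·196
     = 1618/25

1618/25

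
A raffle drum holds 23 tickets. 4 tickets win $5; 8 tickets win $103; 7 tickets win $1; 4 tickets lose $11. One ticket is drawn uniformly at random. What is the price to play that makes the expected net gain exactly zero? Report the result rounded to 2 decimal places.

E[payout] = (4/23)·5 + (8/23)·103 + (7/23)·1 + (4/23)·(-11) = 807/23
Fair fee = E[payout] = 807/23 ≈ $35.09

$35.09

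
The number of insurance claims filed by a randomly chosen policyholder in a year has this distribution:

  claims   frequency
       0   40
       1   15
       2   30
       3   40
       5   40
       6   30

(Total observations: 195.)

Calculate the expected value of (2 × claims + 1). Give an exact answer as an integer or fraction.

269/39

Total = 195, so P(claims=0) = 40/195, etc.
E[2x+1] = (8/39)·1 + (1/13)·3 + (2/13)·5 + (8/39)·7 + (8/39)·11 + (2/13)·13
     = 269/39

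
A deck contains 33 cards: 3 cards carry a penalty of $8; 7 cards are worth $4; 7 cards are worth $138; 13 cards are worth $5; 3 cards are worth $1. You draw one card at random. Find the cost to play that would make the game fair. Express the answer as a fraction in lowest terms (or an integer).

346/11 dollars

E[payout] = (3/33)·(-8) + (7/33)·4 + (7/33)·138 + (13/33)·5 + (3/33)·1 = 346/11
Fair fee = E[payout] = 346/11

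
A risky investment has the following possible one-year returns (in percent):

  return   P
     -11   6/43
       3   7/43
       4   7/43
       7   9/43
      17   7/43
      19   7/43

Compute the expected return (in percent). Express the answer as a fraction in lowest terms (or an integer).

E[X] = (6/43)·(-11) + (7/43)·3 + (7/43)·4 + (9/43)·7 + (7/43)·17 + (7/43)·19
     = 298/43

298/43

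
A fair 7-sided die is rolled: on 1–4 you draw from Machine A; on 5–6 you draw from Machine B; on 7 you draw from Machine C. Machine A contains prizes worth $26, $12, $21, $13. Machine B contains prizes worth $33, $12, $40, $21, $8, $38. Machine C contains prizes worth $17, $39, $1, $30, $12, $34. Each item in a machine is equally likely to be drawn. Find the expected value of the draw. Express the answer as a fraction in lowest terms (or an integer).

869/42 dollars

E[X | Machine A] = (26 + 12 + 21 + 13)/4 = 18
E[X | Machine B] = (33 + 12 + 40 + 21 + 8 + 38)/6 = 76/3
E[X | Machine C] = (17 + 39 + 1 + 30 + 12 + 34)/6 = 133/6
E[X] = (4/7)·18 + (2/7)·76/3 + (1/7)·133/6 = 869/42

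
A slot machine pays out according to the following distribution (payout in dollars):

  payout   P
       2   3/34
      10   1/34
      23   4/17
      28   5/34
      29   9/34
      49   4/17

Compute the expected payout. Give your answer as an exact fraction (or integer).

993/34 dollars

E[X] = (3/34)·2 + (1/34)·10 + (4/17)·23 + (5/34)·28 + (9/34)·29 + (4/17)·49
     = 993/34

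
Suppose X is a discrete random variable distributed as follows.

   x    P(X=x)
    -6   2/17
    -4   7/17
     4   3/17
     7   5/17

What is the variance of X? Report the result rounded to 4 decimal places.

E[X] = (2/17)·(-6) + (7/17)·(-4) + (3/17)·4 + (5/17)·7 = 7/17
E[X²] = (2/17)·36 + (7/17)·16 + (3/17)·16 + (5/17)·49 = 477/17
Var(X) = 477/17 − (7/17)² = 8060/289 ≈ 27.8893

27.8893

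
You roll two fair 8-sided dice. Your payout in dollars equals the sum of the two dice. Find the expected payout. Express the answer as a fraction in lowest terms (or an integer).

Distribution of the sum of the two dice: 2 w.p. 1/64, 3 w.p. 1/32, 4 w.p. 3/64, 5 w.p. 1/16, 6 w.p. 5/64, 7 w.p. 3/32, …
E[payout] = (1/64)·2 + (1/32)·3 + (3/64)·4 + (1/16)·5 + (5/64)·6 + (3/32)·7 + (7/64)·8 + (1/8)·9 + (7/64)·10 + (3/32)·11 + (5/64)·12 + (1/16)·13 + (3/64)·14 + (1/32)·15 + (1/64)·16 = 9

$9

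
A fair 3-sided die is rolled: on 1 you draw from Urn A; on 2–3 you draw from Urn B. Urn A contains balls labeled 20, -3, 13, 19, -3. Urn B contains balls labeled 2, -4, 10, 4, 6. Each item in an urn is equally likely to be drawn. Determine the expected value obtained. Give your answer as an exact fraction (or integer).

E[X | Urn A] = (20 − 3 + 13 + 19 − 3)/5 = 46/5
E[X | Urn B] = (2 − 4 + 10 + 4 + 6)/5 = 18/5
E[X] = (1/3)·46/5 + (2/3)·18/5 = 82/15

82/15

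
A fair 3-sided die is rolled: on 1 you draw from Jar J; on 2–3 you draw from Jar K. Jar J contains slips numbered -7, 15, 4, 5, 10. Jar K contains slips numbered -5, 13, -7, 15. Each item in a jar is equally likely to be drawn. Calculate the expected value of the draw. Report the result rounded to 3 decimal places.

4.467

E[X | Jar J] = (-7 + 15 + 4 + 5 + 10)/5 = 27/5
E[X | Jar K] = (-5 + 13 − 7 + 15)/4 = 4
E[X] = (1/3)·27/5 + (2/3)·4 = 67/15 ≈ 4.467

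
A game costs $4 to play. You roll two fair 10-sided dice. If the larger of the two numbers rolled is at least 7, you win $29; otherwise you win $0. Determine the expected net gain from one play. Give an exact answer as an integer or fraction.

364/25 dollars

E[payout] = (9/25)·0 + (16/25)·29 = 464/25
Expected profit = 464/25 − 4 = 364/25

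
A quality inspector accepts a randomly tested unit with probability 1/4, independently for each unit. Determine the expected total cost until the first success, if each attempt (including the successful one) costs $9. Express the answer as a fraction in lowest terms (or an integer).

E[#attempts] = 1/p = 4; E[cost] = 9·4 = 36.

$36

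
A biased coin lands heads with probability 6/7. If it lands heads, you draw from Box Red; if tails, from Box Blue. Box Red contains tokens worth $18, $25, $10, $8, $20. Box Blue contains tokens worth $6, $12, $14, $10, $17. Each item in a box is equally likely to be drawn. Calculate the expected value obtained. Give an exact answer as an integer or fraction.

109/7 dollars

E[X | Box Red] = (18 + 25 + 10 + 8 + 20)/5 = 81/5
E[X | Box Blue] = (6 + 12 + 14 + 10 + 17)/5 = 59/5
E[X] = (6/7)·81/5 + (1/7)·59/5 = 109/7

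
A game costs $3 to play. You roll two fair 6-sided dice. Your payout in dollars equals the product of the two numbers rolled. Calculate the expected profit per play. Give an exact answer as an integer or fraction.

37/4 dollars

Distribution of the product of the two numbers rolled: 1 w.p. 1/36, 2 w.p. 1/18, 3 w.p. 1/18, 4 w.p. 1/12, 5 w.p. 1/18, 6 w.p. 1/9, …
E[payout] = (1/36)·1 + (1/18)·2 + (1/18)·3 + (1/12)·4 + (1/18)·5 + (1/9)·6 + (1/18)·8 + (1/36)·9 + (1/18)·10 + (1/9)·12 + (1/18)·15 + (1/36)·16 + (1/18)·18 + (1/18)·20 + (1/18)·24 + (1/36)·25 + (1/18)·30 + (1/36)·36 = 49/4
Expected profit = 49/4 − 3 = 37/4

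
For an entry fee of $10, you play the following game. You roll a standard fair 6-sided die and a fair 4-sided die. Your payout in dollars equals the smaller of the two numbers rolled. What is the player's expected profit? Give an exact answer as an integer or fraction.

-95/12 dollars

Distribution of the smaller of the two numbers rolled: 1 w.p. 3/8, 2 w.p. 7/24, 3 w.p. 5/24, 4 w.p. 1/8
E[payout] = (3/8)·1 + (7/24)·2 + (5/24)·3 + (1/8)·4 = 25/12
Expected profit = 25/12 − 10 = -95/12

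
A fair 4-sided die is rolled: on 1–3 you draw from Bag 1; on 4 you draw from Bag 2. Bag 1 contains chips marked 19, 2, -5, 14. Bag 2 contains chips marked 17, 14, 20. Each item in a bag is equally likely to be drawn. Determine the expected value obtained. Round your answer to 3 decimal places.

E[X | Bag 1] = (19 + 2 − 5 + 14)/4 = 15/2
E[X | Bag 2] = (17 + 14 + 20)/3 = 17
E[X] = (3/4)·15/2 + (1/4)·17 = 79/8 ≈ 9.875

9.875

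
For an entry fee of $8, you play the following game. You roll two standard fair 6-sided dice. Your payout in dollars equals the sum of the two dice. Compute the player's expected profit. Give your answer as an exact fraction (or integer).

Distribution of the sum of the two dice: 2 w.p. 1/36, 3 w.p. 1/18, 4 w.p. 1/12, 5 w.p. 1/9, 6 w.p. 5/36, 7 w.p. 1/6, …
E[payout] = (1/36)·2 + (1/18)·3 + (1/12)·4 + (1/9)·5 + (5/36)·6 + (1/6)·7 + (5/36)·8 + (1/9)·9 + (1/12)·10 + (1/18)·11 + (1/36)·12 = 7
Expected profit = 7 − 8 = -1

-$1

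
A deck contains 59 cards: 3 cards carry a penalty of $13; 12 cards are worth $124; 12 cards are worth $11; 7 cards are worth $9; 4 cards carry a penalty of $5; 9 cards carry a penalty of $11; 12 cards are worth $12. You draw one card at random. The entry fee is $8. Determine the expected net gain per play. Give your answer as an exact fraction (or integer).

E[payout] = (3/59)·(-13) + (12/59)·124 + (12/59)·11 + (7/59)·9 + (4/59)·(-5) + (9/59)·(-11) + (12/59)·12 = 1669/59
Expected profit = 1669/59 − 8 = 1197/59

1197/59 dollars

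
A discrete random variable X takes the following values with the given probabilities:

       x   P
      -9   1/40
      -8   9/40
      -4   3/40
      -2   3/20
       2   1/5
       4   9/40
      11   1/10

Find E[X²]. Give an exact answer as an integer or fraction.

1389/40

E[X²] = (1/40)·81 + (9/40)·64 + (3/40)·16 + (3/20)·4 + (1/5)·4 + (9/40)·16 + (1/10)·121
     = 1389/40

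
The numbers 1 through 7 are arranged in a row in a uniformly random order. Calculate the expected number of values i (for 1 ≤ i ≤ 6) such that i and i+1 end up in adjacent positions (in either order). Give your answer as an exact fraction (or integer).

12/7

For each i ∈ {1,…,6}, let Xᵢ = 1 if i and i+1 are adjacent. P(Xᵢ=1) = 2·(7−1)!/7! = 2/7.
By linearity, E[ΣXᵢ] = (6)·(2/7) = 12/7.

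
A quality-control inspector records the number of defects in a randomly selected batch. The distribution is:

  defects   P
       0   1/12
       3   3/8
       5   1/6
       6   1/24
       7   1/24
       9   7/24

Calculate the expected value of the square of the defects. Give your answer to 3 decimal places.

E[X²] = (1/12)·0 + (3/8)·9 + (1/6)·25 + (1/24)·36 + (1/24)·49 + (7/24)·81
     = 833/24 ≈ 34.708

34.708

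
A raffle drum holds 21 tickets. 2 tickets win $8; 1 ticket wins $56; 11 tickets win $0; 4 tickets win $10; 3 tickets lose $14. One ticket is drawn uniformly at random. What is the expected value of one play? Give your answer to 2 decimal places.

E[payout] = (2/21)·8 + (1/21)·56 + (11/21)·0 + (4/21)·10 + (3/21)·(-14) = 10/3
≈ $3.33

$3.33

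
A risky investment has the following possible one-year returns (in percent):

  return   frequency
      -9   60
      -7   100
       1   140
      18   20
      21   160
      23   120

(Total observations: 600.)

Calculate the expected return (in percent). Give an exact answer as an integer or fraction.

269/30

Total = 600, so P(return=-9) = 60/600, etc.
E[X] = (1/10)·(-9) + (1/6)·(-7) + (7/30)·1 + (1/30)·18 + (4/15)·21 + (1/5)·23
     = 269/30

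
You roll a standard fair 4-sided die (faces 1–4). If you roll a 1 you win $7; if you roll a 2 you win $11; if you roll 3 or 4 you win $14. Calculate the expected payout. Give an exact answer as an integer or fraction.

23/2 dollars

E[payout] = (1/4)·7 + (1/4)·11 + (1/2)·14 = 23/2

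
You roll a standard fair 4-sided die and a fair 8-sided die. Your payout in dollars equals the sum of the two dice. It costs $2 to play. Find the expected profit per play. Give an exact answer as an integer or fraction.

$5

Distribution of the sum of the two dice: 2 w.p. 1/32, 3 w.p. 1/16, 4 w.p. 3/32, 5 w.p. 1/8, 6 w.p. 1/8, 7 w.p. 1/8, …
E[payout] = (1/32)·2 + (1/16)·3 + (3/32)·4 + (1/8)·5 + (1/8)·6 + (1/8)·7 + (1/8)·8 + (1/8)·9 + (3/32)·10 + (1/16)·11 + (1/32)·12 = 7
Expected profit = 7 − 2 = 5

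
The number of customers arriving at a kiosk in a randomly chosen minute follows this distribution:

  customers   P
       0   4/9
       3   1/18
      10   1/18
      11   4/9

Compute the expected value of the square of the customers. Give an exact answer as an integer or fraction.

359/6

E[X²] = (4/9)·0 + (1/18)·9 + (1/18)·100 + (4/9)·121
     = 359/6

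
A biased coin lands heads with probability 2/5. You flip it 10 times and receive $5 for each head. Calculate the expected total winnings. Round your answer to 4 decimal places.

$20.0000

E[#heads] = 10·2/5 = 4 (linearity over flips).
E[winnings] = 5·4 = 20.
≈ 20.0000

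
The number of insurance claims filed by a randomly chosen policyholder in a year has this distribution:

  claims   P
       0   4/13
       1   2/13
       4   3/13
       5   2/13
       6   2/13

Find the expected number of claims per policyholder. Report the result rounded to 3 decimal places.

E[X] = (4/13)·0 + (2/13)·1 + (3/13)·4 + (2/13)·5 + (2/13)·6
     = 36/13 ≈ 2.769

2.769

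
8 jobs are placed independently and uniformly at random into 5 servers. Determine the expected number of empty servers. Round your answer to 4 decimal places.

Let Xⱼ=1 if server j is empty. P(Xⱼ=1) = ((5-1)/5)^8 = 65536/390625.
By linearity, E[#empty] = 5·65536/390625 = 65536/78125.
≈ 0.8389

0.8389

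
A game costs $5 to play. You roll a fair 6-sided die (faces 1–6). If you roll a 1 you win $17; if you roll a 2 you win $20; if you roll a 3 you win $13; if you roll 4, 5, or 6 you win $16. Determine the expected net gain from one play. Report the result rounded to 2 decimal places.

E[payout] = (1/6)·13 + (1/2)·16 + (1/6)·17 + (1/6)·20 = 49/3
Expected profit = 49/3 − 5 = 34/3 ≈ $11.33

$11.33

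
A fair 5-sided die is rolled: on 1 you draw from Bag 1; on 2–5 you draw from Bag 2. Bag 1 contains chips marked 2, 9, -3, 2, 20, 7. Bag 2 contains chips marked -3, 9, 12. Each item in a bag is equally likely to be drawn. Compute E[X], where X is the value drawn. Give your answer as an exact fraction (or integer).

181/30

E[X | Bag 1] = (2 + 9 − 3 + 2 + 20 + 7)/6 = 37/6
E[X | Bag 2] = (-3 + 9 + 12)/3 = 6
E[X] = (1/5)·37/6 + (4/5)·6 = 181/30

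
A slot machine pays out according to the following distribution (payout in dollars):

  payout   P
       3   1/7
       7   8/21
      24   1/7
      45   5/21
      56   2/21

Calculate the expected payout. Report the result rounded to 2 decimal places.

$22.57

E[X] = (1/7)·3 + (8/21)·7 + (1/7)·24 + (5/21)·45 + (2/21)·56
     = 158/7 ≈ 22.57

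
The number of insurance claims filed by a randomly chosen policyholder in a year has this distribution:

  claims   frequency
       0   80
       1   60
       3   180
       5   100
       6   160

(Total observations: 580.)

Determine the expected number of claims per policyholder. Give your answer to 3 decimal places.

Total = 580, so P(claims=0) = 80/580, etc.
E[X] = (4/29)·0 + (3/29)·1 + (9/29)·3 + (5/29)·5 + (8/29)·6
     = 103/29 ≈ 3.552

3.552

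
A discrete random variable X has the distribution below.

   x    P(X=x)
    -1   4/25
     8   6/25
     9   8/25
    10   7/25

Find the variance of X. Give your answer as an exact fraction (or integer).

8804/625

E[X] = (4/25)·(-1) + (6/25)·8 + (8/25)·9 + (7/25)·10 = 186/25
E[X²] = (4/25)·1 + (6/25)·64 + (8/25)·81 + (7/25)·100 = 1736/25
Var(X) = 1736/25 − (186/25)² = 8804/625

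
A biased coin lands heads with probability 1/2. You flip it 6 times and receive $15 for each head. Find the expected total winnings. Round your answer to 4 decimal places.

E[#heads] = 6·1/2 = 3 (linearity over flips).
E[winnings] = 15·3 = 45.
≈ 45.0000

$45.0000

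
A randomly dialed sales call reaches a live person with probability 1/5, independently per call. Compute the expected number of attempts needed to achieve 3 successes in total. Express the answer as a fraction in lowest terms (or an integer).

15

By linearity (sum of 3 independent geometric waits), E[trials] = 3/p = 3/(1/5) = 15.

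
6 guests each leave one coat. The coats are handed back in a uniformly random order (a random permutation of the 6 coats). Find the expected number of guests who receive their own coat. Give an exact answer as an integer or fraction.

Let Xᵢ = 1 if person i gets their own coat. For each i, P(Xᵢ=1) = 1/6.
By linearity of expectation, E[X₁+…+X_6] = 6·(1/6) = 1.

1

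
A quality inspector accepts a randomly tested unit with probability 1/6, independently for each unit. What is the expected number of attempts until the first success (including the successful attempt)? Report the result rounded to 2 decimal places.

For a geometric distribution, E[trials] = 1/p = 1/(1/6) = 6.
≈ 6.00

6.00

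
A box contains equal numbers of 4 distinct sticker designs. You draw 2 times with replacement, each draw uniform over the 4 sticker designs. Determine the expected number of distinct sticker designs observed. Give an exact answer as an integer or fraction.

7/4

Let Xⱼ=1 if type j appears at least once. P(Xⱼ=1) = 1 − ((4−1)/4)^2 = 7/16.
E[#distinct] = 4·7/16 = 7/4.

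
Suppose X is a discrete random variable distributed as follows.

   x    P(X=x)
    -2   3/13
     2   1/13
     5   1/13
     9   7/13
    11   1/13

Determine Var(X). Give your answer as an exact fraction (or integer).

E[X] = (3/13)·(-2) + (1/13)·2 + (1/13)·5 + (7/13)·9 + (1/13)·11 = 75/13
E[X²] = (3/13)·4 + (1/13)·4 + (1/13)·25 + (7/13)·81 + (1/13)·121 = 729/13
Var(X) = 729/13 − (75/13)² = 3852/169

3852/169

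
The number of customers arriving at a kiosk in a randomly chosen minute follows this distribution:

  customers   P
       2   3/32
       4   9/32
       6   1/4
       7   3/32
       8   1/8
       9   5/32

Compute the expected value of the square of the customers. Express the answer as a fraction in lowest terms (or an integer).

313/8

E[X²] = (3/32)·4 + (9/32)·16 + (1/4)·36 + (3/32)·49 + (1/8)·64 + (5/32)·81
     = 313/8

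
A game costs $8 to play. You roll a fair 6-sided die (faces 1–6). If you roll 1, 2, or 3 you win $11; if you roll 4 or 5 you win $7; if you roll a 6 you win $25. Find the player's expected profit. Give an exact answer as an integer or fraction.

E[payout] = (1/3)·7 + (1/2)·11 + (1/6)·25 = 12
Expected profit = 12 − 8 = 4

$4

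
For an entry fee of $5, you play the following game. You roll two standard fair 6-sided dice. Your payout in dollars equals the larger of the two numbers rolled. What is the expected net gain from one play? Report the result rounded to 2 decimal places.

-$0.53

Distribution of the larger of the two numbers rolled: 1 w.p. 1/36, 2 w.p. 1/12, 3 w.p. 5/36, 4 w.p. 7/36, 5 w.p. 1/4, 6 w.p. 11/36
E[payout] = (1/36)·1 + (1/12)·2 + (5/36)·3 + (7/36)·4 + (1/4)·5 + (11/36)·6 = 161/36
Expected profit = 161/36 − 5 = -19/36 ≈ -$0.53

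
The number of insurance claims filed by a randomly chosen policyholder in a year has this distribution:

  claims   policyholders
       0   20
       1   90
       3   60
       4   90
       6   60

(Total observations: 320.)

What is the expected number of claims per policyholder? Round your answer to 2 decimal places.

3.09

Total = 320, so P(claims=0) = 20/320, etc.
E[X] = (1/16)·0 + (9/32)·1 + (3/16)·3 + (9/32)·4 + (3/16)·6
     = 99/32 ≈ 3.09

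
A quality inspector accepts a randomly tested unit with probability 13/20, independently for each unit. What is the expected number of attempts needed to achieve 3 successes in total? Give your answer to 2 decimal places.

By linearity (sum of 3 independent geometric waits), E[trials] = 3/p = 3/(13/20) = 60/13.
≈ 4.62

4.62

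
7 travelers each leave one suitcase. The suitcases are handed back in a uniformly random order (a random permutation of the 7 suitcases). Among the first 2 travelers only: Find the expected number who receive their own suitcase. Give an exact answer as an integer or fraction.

Let Xᵢ = 1 if person i gets their own suitcase. For each i, P(Xᵢ=1) = 1/7.
By linearity of expectation, E[X₁+…+X_2] = 2·(1/7) = 2/7.

2/7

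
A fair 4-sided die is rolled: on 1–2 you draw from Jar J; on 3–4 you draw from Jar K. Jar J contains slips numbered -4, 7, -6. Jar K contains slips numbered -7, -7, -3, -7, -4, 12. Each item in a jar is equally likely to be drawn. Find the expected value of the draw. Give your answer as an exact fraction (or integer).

E[X | Jar J] = (-4 + 7 − 6)/3 = -1
E[X | Jar K] = (-7 − 7 − 3 − 7 − 4 + 12)/6 = -8/3
E[X] = (1/2)·(-1) + (1/2)·(-8/3) = -11/6

-11/6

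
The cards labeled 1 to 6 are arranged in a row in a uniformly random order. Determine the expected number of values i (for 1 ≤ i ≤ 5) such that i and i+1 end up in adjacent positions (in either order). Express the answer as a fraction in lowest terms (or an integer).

For each i ∈ {1,…,5}, let Xᵢ = 1 if i and i+1 are adjacent. P(Xᵢ=1) = 2·(6−1)!/6! = 2/6.
By linearity, E[ΣXᵢ] = (5)·(2/6) = 5/3.

5/3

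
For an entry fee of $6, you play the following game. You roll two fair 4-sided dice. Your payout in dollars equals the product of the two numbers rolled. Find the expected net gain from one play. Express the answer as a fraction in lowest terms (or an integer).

Distribution of the product of the two numbers rolled: 1 w.p. 1/16, 2 w.p. 1/8, 3 w.p. 1/8, 4 w.p. 3/16, 6 w.p. 1/8, 8 w.p. 1/8, …
E[payout] = (1/16)·1 + (1/8)·2 + (1/8)·3 + (3/16)·4 + (1/8)·6 + (1/8)·8 + (1/16)·9 + (1/8)·12 + (1/16)·16 = 25/4
Expected profit = 25/4 − 6 = 1/4

1/4 dollars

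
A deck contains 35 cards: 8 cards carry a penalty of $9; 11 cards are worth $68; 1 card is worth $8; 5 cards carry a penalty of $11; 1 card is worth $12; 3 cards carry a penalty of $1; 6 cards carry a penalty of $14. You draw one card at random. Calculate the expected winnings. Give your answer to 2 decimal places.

E[payout] = (8/35)·(-9) + (11/35)·68 + (1/35)·8 + (5/35)·(-11) + (1/35)·12 + (3/35)·(-1) + (6/35)·(-14) = 554/35
≈ $15.83

$15.83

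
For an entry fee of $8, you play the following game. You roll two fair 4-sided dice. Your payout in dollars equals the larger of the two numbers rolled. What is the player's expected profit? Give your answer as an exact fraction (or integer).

Distribution of the larger of the two numbers rolled: 1 w.p. 1/16, 2 w.p. 3/16, 3 w.p. 5/16, 4 w.p. 7/16
E[payout] = (1/16)·1 + (3/16)·2 + (5/16)·3 + (7/16)·4 = 25/8
Expected profit = 25/8 − 8 = -39/8

-39/8 dollars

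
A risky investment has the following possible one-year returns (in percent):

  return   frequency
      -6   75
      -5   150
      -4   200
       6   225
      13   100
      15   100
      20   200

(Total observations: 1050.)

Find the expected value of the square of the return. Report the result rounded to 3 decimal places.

Total = 1050, so P(return=-6) = 75/1050, etc.
E[X²] = (1/14)·36 + (1/7)·25 + (4/21)·16 + (3/14)·36 + (2/21)·169 + (2/21)·225 + (4/21)·400
     = 2743/21 ≈ 130.619

130.619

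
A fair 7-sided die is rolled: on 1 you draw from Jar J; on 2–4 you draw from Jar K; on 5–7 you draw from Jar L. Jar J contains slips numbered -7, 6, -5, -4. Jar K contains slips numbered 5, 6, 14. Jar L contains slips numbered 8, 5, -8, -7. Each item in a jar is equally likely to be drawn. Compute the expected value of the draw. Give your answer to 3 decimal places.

3.000

E[X | Jar J] = (-7 + 6 − 5 − 4)/4 = -5/2
E[X | Jar K] = (5 + 6 + 14)/3 = 25/3
E[X | Jar L] = (8 + 5 − 8 − 7)/4 = -1/2
E[X] = (1/7)·(-5/2) + (3/7)·25/3 + (3/7)·(-1/2) = 3 ≈ 3.000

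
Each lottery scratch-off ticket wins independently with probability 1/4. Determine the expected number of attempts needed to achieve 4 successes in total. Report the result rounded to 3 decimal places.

By linearity (sum of 4 independent geometric waits), E[trials] = 4/p = 4/(1/4) = 16.
≈ 16.000

16.000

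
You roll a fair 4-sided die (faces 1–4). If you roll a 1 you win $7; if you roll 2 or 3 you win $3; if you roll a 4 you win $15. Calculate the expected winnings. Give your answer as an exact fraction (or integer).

$7

E[payout] = (1/2)·3 + (1/4)·7 + (1/4)·15 = 7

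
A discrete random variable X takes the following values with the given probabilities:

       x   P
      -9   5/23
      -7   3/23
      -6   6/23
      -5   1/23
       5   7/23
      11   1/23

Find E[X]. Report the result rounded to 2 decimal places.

E[X] = (5/23)·(-9) + (3/23)·(-7) + (6/23)·(-6) + (1/23)·(-5) + (7/23)·5 + (1/23)·11
     = -61/23 ≈ -2.65

-2.65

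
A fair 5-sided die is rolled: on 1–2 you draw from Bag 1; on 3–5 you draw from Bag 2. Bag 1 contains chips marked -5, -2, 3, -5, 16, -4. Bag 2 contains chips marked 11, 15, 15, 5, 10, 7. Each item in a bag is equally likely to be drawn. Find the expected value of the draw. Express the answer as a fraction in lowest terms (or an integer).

13/2

E[X | Bag 1] = (-5 − 2 + 3 − 5 + 16 − 4)/6 = 1/2
E[X | Bag 2] = (11 + 15 + 15 + 5 + 10 + 7)/6 = 21/2
E[X] = (2/5)·1/2 + (3/5)·21/2 = 13/2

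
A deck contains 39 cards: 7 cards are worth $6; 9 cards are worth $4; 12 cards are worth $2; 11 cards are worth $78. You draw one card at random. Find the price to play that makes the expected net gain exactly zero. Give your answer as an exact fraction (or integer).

320/13 dollars

E[payout] = (7/39)·6 + (9/39)·4 + (12/39)·2 + (11/39)·78 = 320/13
Fair fee = E[payout] = 320/13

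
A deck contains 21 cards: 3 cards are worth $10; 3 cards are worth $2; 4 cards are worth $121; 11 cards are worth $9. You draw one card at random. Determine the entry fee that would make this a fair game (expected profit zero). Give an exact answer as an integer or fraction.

619/21 dollars

E[payout] = (3/21)·10 + (3/21)·2 + (4/21)·121 + (11/21)·9 = 619/21
Fair fee = E[payout] = 619/21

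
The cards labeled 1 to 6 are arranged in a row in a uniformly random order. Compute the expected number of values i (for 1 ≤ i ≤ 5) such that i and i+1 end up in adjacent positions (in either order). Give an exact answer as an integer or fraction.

For each i ∈ {1,…,5}, let Xᵢ = 1 if i and i+1 are adjacent. P(Xᵢ=1) = 2·(6−1)!/6! = 2/6.
By linearity, E[ΣXᵢ] = (5)·(2/6) = 5/3.

5/3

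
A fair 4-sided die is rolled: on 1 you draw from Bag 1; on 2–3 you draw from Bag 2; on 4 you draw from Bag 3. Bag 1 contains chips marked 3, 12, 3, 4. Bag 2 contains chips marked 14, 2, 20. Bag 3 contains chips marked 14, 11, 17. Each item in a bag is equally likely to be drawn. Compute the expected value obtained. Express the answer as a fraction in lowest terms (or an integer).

E[X | Bag 1] = (3 + 12 + 3 + 4)/4 = 11/2
E[X | Bag 2] = (14 + 2 + 20)/3 = 12
E[X | Bag 3] = (14 + 11 + 17)/3 = 14
E[X] = (1/4)·11/2 + (1/2)·12 + (1/4)·14 = 87/8

87/8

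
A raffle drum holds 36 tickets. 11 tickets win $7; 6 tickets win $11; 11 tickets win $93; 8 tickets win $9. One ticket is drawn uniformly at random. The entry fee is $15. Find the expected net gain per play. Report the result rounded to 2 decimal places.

$19.39

E[payout] = (11/36)·7 + (6/36)·11 + (11/36)·93 + (8/36)·9 = 619/18
Expected profit = 619/18 − 15 = 349/18 ≈ $19.39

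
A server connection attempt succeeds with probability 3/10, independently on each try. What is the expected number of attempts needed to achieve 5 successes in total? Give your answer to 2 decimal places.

By linearity (sum of 5 independent geometric waits), E[trials] = 5/p = 5/(3/10) = 50/3.
≈ 16.67

16.67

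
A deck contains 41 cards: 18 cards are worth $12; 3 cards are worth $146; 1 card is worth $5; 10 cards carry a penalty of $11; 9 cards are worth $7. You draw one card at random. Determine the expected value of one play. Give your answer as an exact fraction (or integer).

E[payout] = (18/41)·12 + (3/41)·146 + (1/41)·5 + (10/41)·(-11) + (9/41)·7 = 612/41

612/41 dollars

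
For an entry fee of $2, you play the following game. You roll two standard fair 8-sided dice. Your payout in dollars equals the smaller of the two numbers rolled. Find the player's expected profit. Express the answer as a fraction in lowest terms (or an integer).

Distribution of the smaller of the two numbers rolled: 1 w.p. 15/64, 2 w.p. 13/64, 3 w.p. 11/64, 4 w.p. 9/64, 5 w.p. 7/64, 6 w.p. 5/64, …
E[payout] = (15/64)·1 + (13/64)·2 + (11/64)·3 + (9/64)·4 + (7/64)·5 + (5/64)·6 + (3/64)·7 + (1/64)·8 = 51/16
Expected profit = 51/16 − 2 = 19/16

19/16 dollars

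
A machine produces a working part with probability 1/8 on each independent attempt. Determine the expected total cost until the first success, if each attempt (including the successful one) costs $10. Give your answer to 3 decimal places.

E[#attempts] = 1/p = 8; E[cost] = 10·8 = 80.
≈ 80.000

$80.000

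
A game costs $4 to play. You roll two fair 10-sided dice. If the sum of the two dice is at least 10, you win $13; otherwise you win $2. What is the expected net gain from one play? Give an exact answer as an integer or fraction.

E[payout] = (9/25)·2 + (16/25)·13 = 226/25
Expected profit = 226/25 − 4 = 126/25

126/25 dollars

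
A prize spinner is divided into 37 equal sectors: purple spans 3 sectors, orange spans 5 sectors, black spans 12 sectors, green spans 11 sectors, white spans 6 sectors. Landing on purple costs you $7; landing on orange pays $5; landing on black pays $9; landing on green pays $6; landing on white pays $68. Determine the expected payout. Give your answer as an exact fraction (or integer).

586/37 dollars

E[payout] = (3/37)·(-7) + (5/37)·5 + (12/37)·9 + (11/37)·6 + (6/37)·68 = 586/37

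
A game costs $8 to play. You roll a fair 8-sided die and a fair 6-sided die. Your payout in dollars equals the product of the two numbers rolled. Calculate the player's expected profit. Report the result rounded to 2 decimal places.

$7.75

Distribution of the product of the two numbers rolled: 1 w.p. 1/48, 2 w.p. 1/24, 3 w.p. 1/24, 4 w.p. 1/16, 5 w.p. 1/24, 6 w.p. 1/12, …
E[payout] = (1/48)·1 + (1/24)·2 + (1/24)·3 + (1/16)·4 + (1/24)·5 + (1/12)·6 + (1/48)·7 + (1/16)·8 + (1/48)·9 + (1/24)·10 + (1/12)·12 + (1/48)·14 + (1/24)·15 + (1/24)·16 + (1/24)·18 + (1/24)·20 + (1/48)·21 + (1/16)·24 + (1/48)·25 + (1/48)·28 + (1/24)·30 + (1/48)·32 + (1/48)·35 + (1/48)·36 + (1/48)·40 + (1/48)·42 + (1/48)·48 = 63/4
Expected profit = 63/4 − 8 = 31/4 ≈ $7.75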